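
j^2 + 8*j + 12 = (j + 2)*(j + 6)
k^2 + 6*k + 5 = (k + 1)*(k + 5)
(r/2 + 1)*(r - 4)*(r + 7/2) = r^3/2 + 3*r^2/4 - 15*r/2 - 14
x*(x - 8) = x^2 - 8*x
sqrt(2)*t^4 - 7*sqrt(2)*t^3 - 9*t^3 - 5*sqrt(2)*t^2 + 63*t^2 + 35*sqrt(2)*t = t*(t - 7)*(t - 5*sqrt(2))*(sqrt(2)*t + 1)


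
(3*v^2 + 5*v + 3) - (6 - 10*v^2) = 13*v^2 + 5*v - 3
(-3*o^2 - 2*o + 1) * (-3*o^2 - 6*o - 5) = 9*o^4 + 24*o^3 + 24*o^2 + 4*o - 5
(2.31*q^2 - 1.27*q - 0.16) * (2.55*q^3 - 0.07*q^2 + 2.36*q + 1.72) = 5.8905*q^5 - 3.4002*q^4 + 5.1325*q^3 + 0.9872*q^2 - 2.562*q - 0.2752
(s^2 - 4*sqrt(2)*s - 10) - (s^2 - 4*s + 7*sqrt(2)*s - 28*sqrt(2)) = -11*sqrt(2)*s + 4*s - 10 + 28*sqrt(2)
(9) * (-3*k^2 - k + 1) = -27*k^2 - 9*k + 9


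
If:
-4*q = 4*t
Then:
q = -t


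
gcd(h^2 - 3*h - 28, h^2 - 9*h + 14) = h - 7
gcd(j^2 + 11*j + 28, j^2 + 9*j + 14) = j + 7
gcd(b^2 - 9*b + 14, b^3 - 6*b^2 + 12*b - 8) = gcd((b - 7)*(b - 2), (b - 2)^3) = b - 2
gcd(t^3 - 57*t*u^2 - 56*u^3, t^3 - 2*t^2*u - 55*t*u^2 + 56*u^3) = t^2 - t*u - 56*u^2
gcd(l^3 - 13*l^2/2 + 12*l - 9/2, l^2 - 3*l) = l - 3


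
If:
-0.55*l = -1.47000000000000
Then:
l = 2.67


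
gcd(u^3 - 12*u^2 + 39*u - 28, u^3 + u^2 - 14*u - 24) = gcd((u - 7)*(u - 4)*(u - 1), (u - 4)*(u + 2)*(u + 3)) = u - 4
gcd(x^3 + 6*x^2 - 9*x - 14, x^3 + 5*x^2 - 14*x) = x^2 + 5*x - 14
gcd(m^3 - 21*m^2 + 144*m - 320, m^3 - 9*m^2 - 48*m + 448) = m^2 - 16*m + 64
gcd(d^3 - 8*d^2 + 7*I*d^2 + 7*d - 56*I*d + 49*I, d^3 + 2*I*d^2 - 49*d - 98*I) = d - 7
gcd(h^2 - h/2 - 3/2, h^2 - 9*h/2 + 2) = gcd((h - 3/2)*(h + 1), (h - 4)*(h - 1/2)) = 1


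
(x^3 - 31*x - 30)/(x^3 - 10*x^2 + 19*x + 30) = (x + 5)/(x - 5)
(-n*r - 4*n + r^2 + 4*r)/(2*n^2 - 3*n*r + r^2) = (r + 4)/(-2*n + r)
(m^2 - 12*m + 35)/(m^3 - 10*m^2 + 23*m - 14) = (m - 5)/(m^2 - 3*m + 2)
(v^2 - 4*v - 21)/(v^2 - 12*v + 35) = (v + 3)/(v - 5)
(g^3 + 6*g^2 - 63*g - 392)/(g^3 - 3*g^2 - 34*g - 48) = (g^2 + 14*g + 49)/(g^2 + 5*g + 6)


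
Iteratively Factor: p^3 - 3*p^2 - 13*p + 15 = (p - 1)*(p^2 - 2*p - 15) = (p - 5)*(p - 1)*(p + 3)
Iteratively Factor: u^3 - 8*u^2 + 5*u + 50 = (u - 5)*(u^2 - 3*u - 10) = (u - 5)*(u + 2)*(u - 5)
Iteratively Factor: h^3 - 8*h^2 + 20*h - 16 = (h - 2)*(h^2 - 6*h + 8) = (h - 4)*(h - 2)*(h - 2)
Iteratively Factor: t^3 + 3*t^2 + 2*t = (t + 1)*(t^2 + 2*t) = t*(t + 1)*(t + 2)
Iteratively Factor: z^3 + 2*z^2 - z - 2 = (z + 1)*(z^2 + z - 2) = (z - 1)*(z + 1)*(z + 2)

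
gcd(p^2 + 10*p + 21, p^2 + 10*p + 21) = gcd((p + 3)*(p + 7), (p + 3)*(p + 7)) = p^2 + 10*p + 21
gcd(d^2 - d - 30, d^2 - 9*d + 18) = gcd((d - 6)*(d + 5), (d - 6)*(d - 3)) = d - 6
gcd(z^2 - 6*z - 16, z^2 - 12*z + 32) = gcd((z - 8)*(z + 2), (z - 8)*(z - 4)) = z - 8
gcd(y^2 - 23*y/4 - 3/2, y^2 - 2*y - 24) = y - 6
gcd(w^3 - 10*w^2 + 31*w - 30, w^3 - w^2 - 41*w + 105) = w^2 - 8*w + 15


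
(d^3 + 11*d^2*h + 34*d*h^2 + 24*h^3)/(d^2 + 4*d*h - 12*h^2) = (d^2 + 5*d*h + 4*h^2)/(d - 2*h)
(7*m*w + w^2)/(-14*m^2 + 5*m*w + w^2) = w/(-2*m + w)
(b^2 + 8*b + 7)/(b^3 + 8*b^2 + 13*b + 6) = (b + 7)/(b^2 + 7*b + 6)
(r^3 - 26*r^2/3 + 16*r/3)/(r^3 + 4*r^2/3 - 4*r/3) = (r - 8)/(r + 2)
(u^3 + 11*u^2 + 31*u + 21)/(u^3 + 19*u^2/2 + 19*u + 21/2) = 2*(u + 3)/(2*u + 3)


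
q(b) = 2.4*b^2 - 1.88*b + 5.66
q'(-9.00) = -45.08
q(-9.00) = 216.98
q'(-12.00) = -59.48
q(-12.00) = 373.82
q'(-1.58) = -9.46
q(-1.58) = 14.62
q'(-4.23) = -22.18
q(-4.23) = 56.56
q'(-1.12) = -7.26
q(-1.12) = 10.78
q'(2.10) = 8.20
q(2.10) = 12.30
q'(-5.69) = -29.19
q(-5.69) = 94.06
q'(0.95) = 2.68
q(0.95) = 6.04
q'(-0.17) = -2.70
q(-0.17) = 6.05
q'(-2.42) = -13.50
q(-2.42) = 24.26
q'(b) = 4.8*b - 1.88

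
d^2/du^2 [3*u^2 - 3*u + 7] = 6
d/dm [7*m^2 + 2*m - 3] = 14*m + 2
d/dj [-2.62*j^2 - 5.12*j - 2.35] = -5.24*j - 5.12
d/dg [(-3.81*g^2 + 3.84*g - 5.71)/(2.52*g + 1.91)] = (-9.6012*g^2 - 14.5542*g + 21.7236)/(6.3504*g^2 + 9.6264*g + 3.6481)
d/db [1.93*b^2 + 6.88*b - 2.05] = 3.86*b + 6.88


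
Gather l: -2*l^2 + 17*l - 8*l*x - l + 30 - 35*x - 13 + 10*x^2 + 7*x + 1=-2*l^2 + l*(16 - 8*x) + 10*x^2 - 28*x + 18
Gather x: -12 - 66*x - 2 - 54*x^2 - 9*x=-54*x^2 - 75*x - 14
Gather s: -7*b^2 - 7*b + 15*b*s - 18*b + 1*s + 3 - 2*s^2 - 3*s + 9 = -7*b^2 - 25*b - 2*s^2 + s*(15*b - 2) + 12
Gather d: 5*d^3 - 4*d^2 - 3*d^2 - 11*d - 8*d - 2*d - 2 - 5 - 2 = 5*d^3 - 7*d^2 - 21*d - 9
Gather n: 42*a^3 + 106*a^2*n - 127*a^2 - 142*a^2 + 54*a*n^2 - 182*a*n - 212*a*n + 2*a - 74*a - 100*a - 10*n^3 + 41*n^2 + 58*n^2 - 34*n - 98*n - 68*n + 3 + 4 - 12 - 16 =42*a^3 - 269*a^2 - 172*a - 10*n^3 + n^2*(54*a + 99) + n*(106*a^2 - 394*a - 200) - 21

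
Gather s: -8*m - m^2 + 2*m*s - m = -m^2 + 2*m*s - 9*m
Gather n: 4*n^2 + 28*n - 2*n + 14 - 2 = 4*n^2 + 26*n + 12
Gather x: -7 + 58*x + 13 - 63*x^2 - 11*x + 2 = -63*x^2 + 47*x + 8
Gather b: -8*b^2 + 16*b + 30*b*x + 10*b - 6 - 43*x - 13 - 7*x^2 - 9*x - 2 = -8*b^2 + b*(30*x + 26) - 7*x^2 - 52*x - 21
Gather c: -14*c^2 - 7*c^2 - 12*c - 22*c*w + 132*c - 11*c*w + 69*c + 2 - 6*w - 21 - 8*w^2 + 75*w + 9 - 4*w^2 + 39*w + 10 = -21*c^2 + c*(189 - 33*w) - 12*w^2 + 108*w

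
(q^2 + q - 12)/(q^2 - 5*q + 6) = (q + 4)/(q - 2)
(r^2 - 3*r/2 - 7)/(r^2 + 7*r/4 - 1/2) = 2*(2*r - 7)/(4*r - 1)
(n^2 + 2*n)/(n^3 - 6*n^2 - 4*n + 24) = n/(n^2 - 8*n + 12)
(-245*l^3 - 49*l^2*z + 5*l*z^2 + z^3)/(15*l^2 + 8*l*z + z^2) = (-49*l^2 + z^2)/(3*l + z)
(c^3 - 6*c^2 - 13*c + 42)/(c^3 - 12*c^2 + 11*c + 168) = (c - 2)/(c - 8)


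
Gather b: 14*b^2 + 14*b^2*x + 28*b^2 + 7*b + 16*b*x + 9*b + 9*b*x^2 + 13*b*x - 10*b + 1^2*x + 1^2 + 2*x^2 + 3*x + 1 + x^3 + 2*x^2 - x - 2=b^2*(14*x + 42) + b*(9*x^2 + 29*x + 6) + x^3 + 4*x^2 + 3*x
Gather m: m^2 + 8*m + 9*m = m^2 + 17*m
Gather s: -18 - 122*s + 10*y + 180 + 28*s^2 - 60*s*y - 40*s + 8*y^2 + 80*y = 28*s^2 + s*(-60*y - 162) + 8*y^2 + 90*y + 162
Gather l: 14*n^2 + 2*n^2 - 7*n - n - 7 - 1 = 16*n^2 - 8*n - 8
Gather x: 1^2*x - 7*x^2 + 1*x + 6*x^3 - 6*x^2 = 6*x^3 - 13*x^2 + 2*x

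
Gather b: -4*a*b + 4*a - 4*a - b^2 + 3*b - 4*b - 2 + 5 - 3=-b^2 + b*(-4*a - 1)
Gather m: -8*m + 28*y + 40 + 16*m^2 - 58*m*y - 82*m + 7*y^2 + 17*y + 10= 16*m^2 + m*(-58*y - 90) + 7*y^2 + 45*y + 50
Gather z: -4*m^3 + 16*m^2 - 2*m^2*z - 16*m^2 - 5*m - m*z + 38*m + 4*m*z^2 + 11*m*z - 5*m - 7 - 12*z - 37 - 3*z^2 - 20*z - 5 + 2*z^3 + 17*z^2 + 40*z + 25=-4*m^3 + 28*m + 2*z^3 + z^2*(4*m + 14) + z*(-2*m^2 + 10*m + 8) - 24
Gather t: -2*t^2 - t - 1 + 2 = -2*t^2 - t + 1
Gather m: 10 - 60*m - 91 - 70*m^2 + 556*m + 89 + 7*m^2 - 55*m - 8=-63*m^2 + 441*m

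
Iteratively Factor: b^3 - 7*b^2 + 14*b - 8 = (b - 1)*(b^2 - 6*b + 8) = (b - 4)*(b - 1)*(b - 2)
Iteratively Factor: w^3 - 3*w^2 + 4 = (w - 2)*(w^2 - w - 2) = (w - 2)*(w + 1)*(w - 2)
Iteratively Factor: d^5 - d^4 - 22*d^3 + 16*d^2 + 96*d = (d + 2)*(d^4 - 3*d^3 - 16*d^2 + 48*d) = (d - 4)*(d + 2)*(d^3 + d^2 - 12*d) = (d - 4)*(d + 2)*(d + 4)*(d^2 - 3*d) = (d - 4)*(d - 3)*(d + 2)*(d + 4)*(d)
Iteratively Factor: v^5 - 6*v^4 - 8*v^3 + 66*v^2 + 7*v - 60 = (v - 5)*(v^4 - v^3 - 13*v^2 + v + 12) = (v - 5)*(v - 1)*(v^3 - 13*v - 12) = (v - 5)*(v - 1)*(v + 1)*(v^2 - v - 12) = (v - 5)*(v - 4)*(v - 1)*(v + 1)*(v + 3)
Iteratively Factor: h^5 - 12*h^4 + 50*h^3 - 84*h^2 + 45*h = (h)*(h^4 - 12*h^3 + 50*h^2 - 84*h + 45) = h*(h - 5)*(h^3 - 7*h^2 + 15*h - 9) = h*(h - 5)*(h - 1)*(h^2 - 6*h + 9) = h*(h - 5)*(h - 3)*(h - 1)*(h - 3)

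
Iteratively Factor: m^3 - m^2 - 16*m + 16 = (m - 4)*(m^2 + 3*m - 4) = (m - 4)*(m + 4)*(m - 1)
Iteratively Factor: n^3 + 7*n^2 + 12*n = (n + 4)*(n^2 + 3*n) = n*(n + 4)*(n + 3)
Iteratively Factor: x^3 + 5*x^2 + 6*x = (x + 2)*(x^2 + 3*x) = (x + 2)*(x + 3)*(x)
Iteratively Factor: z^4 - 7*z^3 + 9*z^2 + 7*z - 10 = (z + 1)*(z^3 - 8*z^2 + 17*z - 10) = (z - 2)*(z + 1)*(z^2 - 6*z + 5) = (z - 5)*(z - 2)*(z + 1)*(z - 1)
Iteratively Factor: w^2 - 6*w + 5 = (w - 1)*(w - 5)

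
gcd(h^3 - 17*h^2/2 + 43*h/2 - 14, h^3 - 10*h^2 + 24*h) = h - 4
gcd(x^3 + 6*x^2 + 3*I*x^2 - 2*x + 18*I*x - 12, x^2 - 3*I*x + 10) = x + 2*I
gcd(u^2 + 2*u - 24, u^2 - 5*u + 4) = u - 4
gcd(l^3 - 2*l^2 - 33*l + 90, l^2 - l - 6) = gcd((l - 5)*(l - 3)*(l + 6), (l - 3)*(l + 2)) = l - 3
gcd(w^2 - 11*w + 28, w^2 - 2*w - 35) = w - 7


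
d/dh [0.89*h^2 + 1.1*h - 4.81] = 1.78*h + 1.1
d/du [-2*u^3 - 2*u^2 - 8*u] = -6*u^2 - 4*u - 8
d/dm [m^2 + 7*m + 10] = 2*m + 7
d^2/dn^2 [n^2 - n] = 2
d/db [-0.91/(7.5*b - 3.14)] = 6.825/(7.5*b - 3.14)^2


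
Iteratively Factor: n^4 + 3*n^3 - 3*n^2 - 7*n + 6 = (n - 1)*(n^3 + 4*n^2 + n - 6) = (n - 1)*(n + 2)*(n^2 + 2*n - 3) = (n - 1)*(n + 2)*(n + 3)*(n - 1)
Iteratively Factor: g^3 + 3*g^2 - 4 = (g - 1)*(g^2 + 4*g + 4) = (g - 1)*(g + 2)*(g + 2)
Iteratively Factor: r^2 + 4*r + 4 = (r + 2)*(r + 2)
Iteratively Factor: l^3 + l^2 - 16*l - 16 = (l - 4)*(l^2 + 5*l + 4) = (l - 4)*(l + 4)*(l + 1)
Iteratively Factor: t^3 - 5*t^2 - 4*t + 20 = (t - 5)*(t^2 - 4) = (t - 5)*(t - 2)*(t + 2)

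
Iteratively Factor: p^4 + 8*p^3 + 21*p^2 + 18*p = (p)*(p^3 + 8*p^2 + 21*p + 18) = p*(p + 3)*(p^2 + 5*p + 6) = p*(p + 3)^2*(p + 2)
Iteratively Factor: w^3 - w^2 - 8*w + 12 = (w - 2)*(w^2 + w - 6) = (w - 2)^2*(w + 3)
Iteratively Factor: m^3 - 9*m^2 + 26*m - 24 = (m - 2)*(m^2 - 7*m + 12) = (m - 4)*(m - 2)*(m - 3)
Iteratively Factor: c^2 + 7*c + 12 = (c + 3)*(c + 4)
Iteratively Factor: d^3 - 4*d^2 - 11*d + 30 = (d - 2)*(d^2 - 2*d - 15) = (d - 2)*(d + 3)*(d - 5)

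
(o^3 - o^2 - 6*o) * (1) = o^3 - o^2 - 6*o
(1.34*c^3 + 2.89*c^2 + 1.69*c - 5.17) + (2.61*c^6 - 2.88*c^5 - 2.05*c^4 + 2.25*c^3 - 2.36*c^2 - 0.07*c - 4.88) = 2.61*c^6 - 2.88*c^5 - 2.05*c^4 + 3.59*c^3 + 0.53*c^2 + 1.62*c - 10.05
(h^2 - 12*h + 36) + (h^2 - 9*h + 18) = 2*h^2 - 21*h + 54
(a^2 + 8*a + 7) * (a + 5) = a^3 + 13*a^2 + 47*a + 35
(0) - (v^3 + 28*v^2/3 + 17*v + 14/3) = -v^3 - 28*v^2/3 - 17*v - 14/3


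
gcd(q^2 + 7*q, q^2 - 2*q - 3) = 1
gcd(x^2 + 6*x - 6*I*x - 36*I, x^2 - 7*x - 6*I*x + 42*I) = x - 6*I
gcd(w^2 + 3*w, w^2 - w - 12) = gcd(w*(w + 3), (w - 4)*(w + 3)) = w + 3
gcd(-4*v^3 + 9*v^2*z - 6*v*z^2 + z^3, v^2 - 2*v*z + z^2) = v^2 - 2*v*z + z^2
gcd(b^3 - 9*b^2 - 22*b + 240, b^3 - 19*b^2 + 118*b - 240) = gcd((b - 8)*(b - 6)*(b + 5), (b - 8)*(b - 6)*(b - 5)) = b^2 - 14*b + 48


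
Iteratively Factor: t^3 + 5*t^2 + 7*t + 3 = (t + 1)*(t^2 + 4*t + 3) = (t + 1)^2*(t + 3)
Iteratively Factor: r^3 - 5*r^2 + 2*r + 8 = (r - 4)*(r^2 - r - 2) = (r - 4)*(r - 2)*(r + 1)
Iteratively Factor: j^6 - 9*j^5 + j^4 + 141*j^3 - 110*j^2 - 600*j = (j + 3)*(j^5 - 12*j^4 + 37*j^3 + 30*j^2 - 200*j) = (j - 5)*(j + 3)*(j^4 - 7*j^3 + 2*j^2 + 40*j) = (j - 5)^2*(j + 3)*(j^3 - 2*j^2 - 8*j) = (j - 5)^2*(j - 4)*(j + 3)*(j^2 + 2*j) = (j - 5)^2*(j - 4)*(j + 2)*(j + 3)*(j)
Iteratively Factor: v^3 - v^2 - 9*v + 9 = (v + 3)*(v^2 - 4*v + 3) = (v - 1)*(v + 3)*(v - 3)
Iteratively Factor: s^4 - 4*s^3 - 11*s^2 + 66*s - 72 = (s - 3)*(s^3 - s^2 - 14*s + 24) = (s - 3)*(s + 4)*(s^2 - 5*s + 6) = (s - 3)^2*(s + 4)*(s - 2)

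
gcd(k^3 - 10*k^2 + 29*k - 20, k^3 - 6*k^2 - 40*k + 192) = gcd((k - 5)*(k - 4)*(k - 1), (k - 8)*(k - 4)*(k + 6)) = k - 4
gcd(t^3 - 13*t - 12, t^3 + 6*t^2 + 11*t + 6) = t^2 + 4*t + 3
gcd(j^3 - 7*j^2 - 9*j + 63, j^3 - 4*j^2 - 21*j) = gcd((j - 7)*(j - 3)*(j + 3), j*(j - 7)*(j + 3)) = j^2 - 4*j - 21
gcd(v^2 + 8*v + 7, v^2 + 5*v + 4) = v + 1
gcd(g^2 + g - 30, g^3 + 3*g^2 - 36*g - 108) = g + 6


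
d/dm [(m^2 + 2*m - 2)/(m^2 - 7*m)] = (-9*m^2 + 4*m - 14)/(m^2*(m^2 - 14*m + 49))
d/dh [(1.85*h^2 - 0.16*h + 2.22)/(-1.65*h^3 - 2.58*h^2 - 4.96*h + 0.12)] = (3.0525*h^4 - 0.528*h^3 + 1.4002*h^2 + 11.8992*h + 10.992)/(2.7225*h^6 + 8.514*h^5 + 23.0244*h^4 + 25.1976*h^3 + 23.9824*h^2 - 1.1904*h + 0.0144)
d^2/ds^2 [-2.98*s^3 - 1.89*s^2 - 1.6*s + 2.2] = -17.88*s - 3.78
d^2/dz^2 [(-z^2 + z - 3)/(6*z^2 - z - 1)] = 2*(30*z^3 - 342*z^2 + 72*z - 23)/(216*z^6 - 108*z^5 - 90*z^4 + 35*z^3 + 15*z^2 - 3*z - 1)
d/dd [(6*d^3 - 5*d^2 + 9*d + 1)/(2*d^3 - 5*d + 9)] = (10*d^4 - 96*d^3 + 181*d^2 - 90*d + 86)/(4*d^6 - 20*d^4 + 36*d^3 + 25*d^2 - 90*d + 81)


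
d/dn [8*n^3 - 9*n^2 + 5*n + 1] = 24*n^2 - 18*n + 5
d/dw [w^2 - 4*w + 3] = 2*w - 4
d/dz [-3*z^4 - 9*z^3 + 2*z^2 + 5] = z*(-12*z^2 - 27*z + 4)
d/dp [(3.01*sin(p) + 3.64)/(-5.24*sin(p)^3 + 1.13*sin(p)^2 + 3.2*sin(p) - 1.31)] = (31.5448*sin(p)^3 + 53.8195*sin(p)^2 - 8.2264*sin(p) - 15.5911)*cos(p)/(27.4576*sin(p)^6 - 11.8424*sin(p)^5 - 32.2591*sin(p)^4 + 20.9608*sin(p)^3 + 7.2794*sin(p)^2 - 8.384*sin(p) + 1.7161)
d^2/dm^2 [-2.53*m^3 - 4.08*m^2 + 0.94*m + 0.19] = -15.18*m - 8.16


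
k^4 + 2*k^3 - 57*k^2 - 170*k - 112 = (k - 8)*(k + 1)*(k + 2)*(k + 7)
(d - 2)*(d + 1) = d^2 - d - 2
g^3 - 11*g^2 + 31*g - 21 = (g - 7)*(g - 3)*(g - 1)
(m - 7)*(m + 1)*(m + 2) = m^3 - 4*m^2 - 19*m - 14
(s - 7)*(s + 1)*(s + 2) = s^3 - 4*s^2 - 19*s - 14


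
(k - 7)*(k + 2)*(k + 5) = k^3 - 39*k - 70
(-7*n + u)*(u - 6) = -7*n*u + 42*n + u^2 - 6*u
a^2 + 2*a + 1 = (a + 1)^2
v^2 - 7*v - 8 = (v - 8)*(v + 1)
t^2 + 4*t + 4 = (t + 2)^2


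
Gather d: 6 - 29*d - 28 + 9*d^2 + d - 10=9*d^2 - 28*d - 32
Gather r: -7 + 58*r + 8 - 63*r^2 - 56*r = -63*r^2 + 2*r + 1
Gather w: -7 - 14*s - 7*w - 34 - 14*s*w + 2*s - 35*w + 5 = -12*s + w*(-14*s - 42) - 36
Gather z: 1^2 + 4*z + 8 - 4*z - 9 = 0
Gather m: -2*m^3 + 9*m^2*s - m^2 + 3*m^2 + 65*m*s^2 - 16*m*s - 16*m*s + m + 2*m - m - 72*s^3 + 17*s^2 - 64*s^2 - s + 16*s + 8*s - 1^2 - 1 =-2*m^3 + m^2*(9*s + 2) + m*(65*s^2 - 32*s + 2) - 72*s^3 - 47*s^2 + 23*s - 2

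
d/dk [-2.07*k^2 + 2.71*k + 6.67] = 2.71 - 4.14*k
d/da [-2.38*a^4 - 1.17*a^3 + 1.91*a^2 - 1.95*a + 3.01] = -9.52*a^3 - 3.51*a^2 + 3.82*a - 1.95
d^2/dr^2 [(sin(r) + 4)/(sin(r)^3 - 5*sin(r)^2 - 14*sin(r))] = (-4*sin(r)^4 - 21*sin(r)^3 + 145*sin(r)^2 - 200*sin(r) - 1082 - 520/sin(r) + 1680/sin(r)^2 + 1568/sin(r)^3)/((sin(r) - 7)^3*(sin(r) + 2)^3)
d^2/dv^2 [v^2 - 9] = 2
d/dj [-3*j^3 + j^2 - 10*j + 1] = -9*j^2 + 2*j - 10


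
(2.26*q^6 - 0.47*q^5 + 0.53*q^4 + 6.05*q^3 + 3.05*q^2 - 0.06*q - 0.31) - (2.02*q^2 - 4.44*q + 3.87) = 2.26*q^6 - 0.47*q^5 + 0.53*q^4 + 6.05*q^3 + 1.03*q^2 + 4.38*q - 4.18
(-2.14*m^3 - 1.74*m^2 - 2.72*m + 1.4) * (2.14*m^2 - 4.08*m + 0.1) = -4.5796*m^5 + 5.0076*m^4 + 1.0644*m^3 + 13.9196*m^2 - 5.984*m + 0.14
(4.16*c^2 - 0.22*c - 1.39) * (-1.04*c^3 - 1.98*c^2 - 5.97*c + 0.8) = -4.3264*c^5 - 8.008*c^4 - 22.954*c^3 + 7.3936*c^2 + 8.1223*c - 1.112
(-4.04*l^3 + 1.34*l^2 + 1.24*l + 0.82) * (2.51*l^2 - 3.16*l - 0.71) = -10.1404*l^5 + 16.1298*l^4 + 1.7464*l^3 - 2.8116*l^2 - 3.4716*l - 0.5822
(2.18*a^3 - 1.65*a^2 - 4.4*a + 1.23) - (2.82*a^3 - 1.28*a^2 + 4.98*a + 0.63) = -0.64*a^3 - 0.37*a^2 - 9.38*a + 0.6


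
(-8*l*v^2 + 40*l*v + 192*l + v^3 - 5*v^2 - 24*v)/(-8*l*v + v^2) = v - 5 - 24/v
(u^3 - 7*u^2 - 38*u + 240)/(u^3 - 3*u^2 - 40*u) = (u^2 + u - 30)/(u*(u + 5))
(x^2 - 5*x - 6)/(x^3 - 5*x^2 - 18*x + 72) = (x + 1)/(x^2 + x - 12)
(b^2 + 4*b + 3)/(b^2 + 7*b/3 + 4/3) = 3*(b + 3)/(3*b + 4)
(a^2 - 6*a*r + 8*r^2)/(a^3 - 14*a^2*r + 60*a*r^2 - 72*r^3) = (a - 4*r)/(a^2 - 12*a*r + 36*r^2)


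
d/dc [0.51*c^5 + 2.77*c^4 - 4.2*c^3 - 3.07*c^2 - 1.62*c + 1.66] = 2.55*c^4 + 11.08*c^3 - 12.6*c^2 - 6.14*c - 1.62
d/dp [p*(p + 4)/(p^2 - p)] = -5/(p^2 - 2*p + 1)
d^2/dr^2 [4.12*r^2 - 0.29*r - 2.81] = 8.24000000000000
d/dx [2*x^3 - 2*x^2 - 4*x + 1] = 6*x^2 - 4*x - 4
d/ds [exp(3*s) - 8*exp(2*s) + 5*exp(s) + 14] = (3*exp(2*s) - 16*exp(s) + 5)*exp(s)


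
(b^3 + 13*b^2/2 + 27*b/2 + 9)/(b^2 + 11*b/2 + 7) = (2*b^2 + 9*b + 9)/(2*b + 7)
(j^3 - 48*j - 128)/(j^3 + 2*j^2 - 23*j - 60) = (j^2 - 4*j - 32)/(j^2 - 2*j - 15)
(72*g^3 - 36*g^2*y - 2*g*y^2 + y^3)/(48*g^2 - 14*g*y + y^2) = (-12*g^2 + 4*g*y + y^2)/(-8*g + y)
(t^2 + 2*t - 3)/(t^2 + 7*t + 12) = (t - 1)/(t + 4)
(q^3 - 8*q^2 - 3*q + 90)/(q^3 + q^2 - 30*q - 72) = (q - 5)/(q + 4)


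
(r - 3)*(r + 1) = r^2 - 2*r - 3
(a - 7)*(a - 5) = a^2 - 12*a + 35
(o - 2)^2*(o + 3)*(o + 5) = o^4 + 4*o^3 - 13*o^2 - 28*o + 60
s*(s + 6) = s^2 + 6*s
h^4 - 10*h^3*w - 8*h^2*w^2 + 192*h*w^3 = h*(h - 8*w)*(h - 6*w)*(h + 4*w)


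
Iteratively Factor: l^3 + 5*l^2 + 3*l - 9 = (l + 3)*(l^2 + 2*l - 3) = (l - 1)*(l + 3)*(l + 3)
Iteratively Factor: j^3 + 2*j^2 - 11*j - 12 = (j - 3)*(j^2 + 5*j + 4) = (j - 3)*(j + 1)*(j + 4)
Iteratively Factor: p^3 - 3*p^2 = (p)*(p^2 - 3*p) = p^2*(p - 3)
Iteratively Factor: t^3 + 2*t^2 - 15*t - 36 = (t + 3)*(t^2 - t - 12) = (t - 4)*(t + 3)*(t + 3)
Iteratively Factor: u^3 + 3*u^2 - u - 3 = (u + 3)*(u^2 - 1) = (u - 1)*(u + 3)*(u + 1)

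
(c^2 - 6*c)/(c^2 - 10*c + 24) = c/(c - 4)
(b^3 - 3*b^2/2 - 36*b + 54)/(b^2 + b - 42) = (b^2 + 9*b/2 - 9)/(b + 7)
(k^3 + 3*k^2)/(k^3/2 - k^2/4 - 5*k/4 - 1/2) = 4*k^2*(k + 3)/(2*k^3 - k^2 - 5*k - 2)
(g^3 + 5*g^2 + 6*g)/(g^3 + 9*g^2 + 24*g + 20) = g*(g + 3)/(g^2 + 7*g + 10)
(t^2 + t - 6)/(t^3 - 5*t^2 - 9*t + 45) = (t - 2)/(t^2 - 8*t + 15)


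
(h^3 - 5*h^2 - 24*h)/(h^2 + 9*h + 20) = h*(h^2 - 5*h - 24)/(h^2 + 9*h + 20)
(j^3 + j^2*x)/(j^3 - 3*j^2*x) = (j + x)/(j - 3*x)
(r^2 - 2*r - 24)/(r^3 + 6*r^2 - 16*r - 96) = (r - 6)/(r^2 + 2*r - 24)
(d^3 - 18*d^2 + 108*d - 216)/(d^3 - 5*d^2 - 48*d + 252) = (d - 6)/(d + 7)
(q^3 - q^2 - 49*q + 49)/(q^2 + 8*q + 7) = (q^2 - 8*q + 7)/(q + 1)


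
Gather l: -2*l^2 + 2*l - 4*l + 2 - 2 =-2*l^2 - 2*l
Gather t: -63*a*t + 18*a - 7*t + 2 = 18*a + t*(-63*a - 7) + 2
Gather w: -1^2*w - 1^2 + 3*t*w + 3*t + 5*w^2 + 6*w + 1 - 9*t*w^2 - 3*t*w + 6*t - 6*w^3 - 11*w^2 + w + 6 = 9*t - 6*w^3 + w^2*(-9*t - 6) + 6*w + 6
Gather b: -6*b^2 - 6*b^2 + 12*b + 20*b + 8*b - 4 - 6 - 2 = -12*b^2 + 40*b - 12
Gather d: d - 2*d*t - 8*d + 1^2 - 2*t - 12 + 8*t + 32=d*(-2*t - 7) + 6*t + 21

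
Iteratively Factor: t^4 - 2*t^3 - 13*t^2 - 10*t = (t)*(t^3 - 2*t^2 - 13*t - 10) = t*(t + 2)*(t^2 - 4*t - 5) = t*(t + 1)*(t + 2)*(t - 5)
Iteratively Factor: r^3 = (r)*(r^2) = r^2*(r)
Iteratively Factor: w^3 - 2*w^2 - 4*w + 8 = (w - 2)*(w^2 - 4) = (w - 2)*(w + 2)*(w - 2)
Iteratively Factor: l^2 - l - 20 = (l + 4)*(l - 5)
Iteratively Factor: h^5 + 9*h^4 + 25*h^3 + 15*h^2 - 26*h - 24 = (h + 3)*(h^4 + 6*h^3 + 7*h^2 - 6*h - 8) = (h + 2)*(h + 3)*(h^3 + 4*h^2 - h - 4) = (h + 2)*(h + 3)*(h + 4)*(h^2 - 1) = (h - 1)*(h + 2)*(h + 3)*(h + 4)*(h + 1)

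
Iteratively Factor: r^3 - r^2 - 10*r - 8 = (r + 2)*(r^2 - 3*r - 4) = (r + 1)*(r + 2)*(r - 4)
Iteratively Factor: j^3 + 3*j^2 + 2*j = (j + 1)*(j^2 + 2*j) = j*(j + 1)*(j + 2)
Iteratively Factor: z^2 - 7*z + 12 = (z - 3)*(z - 4)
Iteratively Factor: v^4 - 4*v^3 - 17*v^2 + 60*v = (v - 5)*(v^3 + v^2 - 12*v) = v*(v - 5)*(v^2 + v - 12) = v*(v - 5)*(v - 3)*(v + 4)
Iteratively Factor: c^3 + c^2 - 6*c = (c)*(c^2 + c - 6) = c*(c + 3)*(c - 2)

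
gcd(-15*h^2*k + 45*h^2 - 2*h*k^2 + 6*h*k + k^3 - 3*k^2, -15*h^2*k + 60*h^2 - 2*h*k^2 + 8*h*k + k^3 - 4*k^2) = 15*h^2 + 2*h*k - k^2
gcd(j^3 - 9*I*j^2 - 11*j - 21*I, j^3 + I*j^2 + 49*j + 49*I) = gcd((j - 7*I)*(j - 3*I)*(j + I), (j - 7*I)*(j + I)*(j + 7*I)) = j^2 - 6*I*j + 7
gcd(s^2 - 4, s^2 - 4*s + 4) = s - 2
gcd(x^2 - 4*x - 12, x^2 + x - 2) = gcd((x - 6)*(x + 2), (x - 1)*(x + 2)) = x + 2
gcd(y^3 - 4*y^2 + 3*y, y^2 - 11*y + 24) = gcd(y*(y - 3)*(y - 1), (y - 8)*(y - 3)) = y - 3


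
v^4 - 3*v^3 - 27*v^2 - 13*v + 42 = (v - 7)*(v - 1)*(v + 2)*(v + 3)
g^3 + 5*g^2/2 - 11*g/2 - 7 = (g - 2)*(g + 1)*(g + 7/2)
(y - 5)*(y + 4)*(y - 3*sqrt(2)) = y^3 - 3*sqrt(2)*y^2 - y^2 - 20*y + 3*sqrt(2)*y + 60*sqrt(2)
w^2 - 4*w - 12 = (w - 6)*(w + 2)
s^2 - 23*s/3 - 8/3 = (s - 8)*(s + 1/3)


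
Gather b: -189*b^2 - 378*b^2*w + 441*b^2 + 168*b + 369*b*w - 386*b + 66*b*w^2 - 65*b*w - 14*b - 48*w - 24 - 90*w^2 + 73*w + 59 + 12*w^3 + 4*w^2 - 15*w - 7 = b^2*(252 - 378*w) + b*(66*w^2 + 304*w - 232) + 12*w^3 - 86*w^2 + 10*w + 28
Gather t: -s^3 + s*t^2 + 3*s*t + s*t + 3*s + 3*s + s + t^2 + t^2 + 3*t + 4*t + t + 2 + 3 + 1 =-s^3 + 7*s + t^2*(s + 2) + t*(4*s + 8) + 6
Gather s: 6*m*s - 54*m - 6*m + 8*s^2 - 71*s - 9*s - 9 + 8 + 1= -60*m + 8*s^2 + s*(6*m - 80)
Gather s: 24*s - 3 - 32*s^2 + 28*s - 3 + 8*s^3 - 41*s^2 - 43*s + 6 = 8*s^3 - 73*s^2 + 9*s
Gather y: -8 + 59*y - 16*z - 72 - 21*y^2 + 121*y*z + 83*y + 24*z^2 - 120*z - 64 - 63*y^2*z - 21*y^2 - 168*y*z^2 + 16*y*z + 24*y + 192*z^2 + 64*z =y^2*(-63*z - 42) + y*(-168*z^2 + 137*z + 166) + 216*z^2 - 72*z - 144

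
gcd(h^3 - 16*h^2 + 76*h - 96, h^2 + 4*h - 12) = h - 2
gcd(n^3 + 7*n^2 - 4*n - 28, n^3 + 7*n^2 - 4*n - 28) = n^3 + 7*n^2 - 4*n - 28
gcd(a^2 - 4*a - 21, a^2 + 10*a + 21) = a + 3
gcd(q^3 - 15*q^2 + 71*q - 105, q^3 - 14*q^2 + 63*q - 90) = q^2 - 8*q + 15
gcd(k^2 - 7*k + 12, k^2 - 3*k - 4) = k - 4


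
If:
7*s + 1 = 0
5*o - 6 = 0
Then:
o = 6/5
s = -1/7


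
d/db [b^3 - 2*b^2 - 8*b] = 3*b^2 - 4*b - 8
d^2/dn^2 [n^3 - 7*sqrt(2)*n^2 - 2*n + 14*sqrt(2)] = 6*n - 14*sqrt(2)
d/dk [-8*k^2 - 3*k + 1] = -16*k - 3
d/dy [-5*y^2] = -10*y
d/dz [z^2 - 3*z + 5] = 2*z - 3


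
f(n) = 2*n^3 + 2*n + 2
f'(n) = 6*n^2 + 2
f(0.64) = 3.80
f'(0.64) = 4.46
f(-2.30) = -26.93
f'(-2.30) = 33.74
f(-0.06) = 1.88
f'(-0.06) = 2.02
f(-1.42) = -6.57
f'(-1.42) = 14.10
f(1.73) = 15.82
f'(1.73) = 19.96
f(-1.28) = -4.75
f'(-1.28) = 11.83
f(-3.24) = -72.50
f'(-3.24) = 64.99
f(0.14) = 2.29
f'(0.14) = 2.12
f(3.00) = 62.00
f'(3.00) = 56.00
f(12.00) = 3482.00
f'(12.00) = 866.00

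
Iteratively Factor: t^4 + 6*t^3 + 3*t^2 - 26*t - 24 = (t - 2)*(t^3 + 8*t^2 + 19*t + 12) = (t - 2)*(t + 4)*(t^2 + 4*t + 3) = (t - 2)*(t + 3)*(t + 4)*(t + 1)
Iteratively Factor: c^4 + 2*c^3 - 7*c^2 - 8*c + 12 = (c + 3)*(c^3 - c^2 - 4*c + 4) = (c + 2)*(c + 3)*(c^2 - 3*c + 2) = (c - 1)*(c + 2)*(c + 3)*(c - 2)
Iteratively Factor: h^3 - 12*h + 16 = (h - 2)*(h^2 + 2*h - 8) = (h - 2)*(h + 4)*(h - 2)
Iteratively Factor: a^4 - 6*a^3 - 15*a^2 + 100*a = (a - 5)*(a^3 - a^2 - 20*a) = a*(a - 5)*(a^2 - a - 20) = a*(a - 5)*(a + 4)*(a - 5)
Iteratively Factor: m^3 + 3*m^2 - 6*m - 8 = (m + 4)*(m^2 - m - 2) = (m + 1)*(m + 4)*(m - 2)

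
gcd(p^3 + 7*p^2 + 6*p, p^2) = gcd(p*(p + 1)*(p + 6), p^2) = p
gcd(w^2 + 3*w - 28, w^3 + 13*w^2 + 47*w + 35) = w + 7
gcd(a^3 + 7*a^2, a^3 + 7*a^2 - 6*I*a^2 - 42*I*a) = a^2 + 7*a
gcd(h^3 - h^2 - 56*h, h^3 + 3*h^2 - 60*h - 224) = h^2 - h - 56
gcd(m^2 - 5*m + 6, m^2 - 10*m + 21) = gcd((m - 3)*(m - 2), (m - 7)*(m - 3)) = m - 3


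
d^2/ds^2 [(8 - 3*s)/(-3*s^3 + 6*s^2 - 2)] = 6*(3*s^2*(3*s - 8)*(3*s - 4)^2 + (-9*s^2 + 12*s - (3*s - 8)*(3*s - 2))*(3*s^3 - 6*s^2 + 2))/(3*s^3 - 6*s^2 + 2)^3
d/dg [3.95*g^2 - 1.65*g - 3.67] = 7.9*g - 1.65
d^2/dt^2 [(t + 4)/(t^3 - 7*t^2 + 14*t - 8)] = 2*((t + 4)*(3*t^2 - 14*t + 14)^2 + (-3*t^2 + 14*t - (t + 4)*(3*t - 7) - 14)*(t^3 - 7*t^2 + 14*t - 8))/(t^3 - 7*t^2 + 14*t - 8)^3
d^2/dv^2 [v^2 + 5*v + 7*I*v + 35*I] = 2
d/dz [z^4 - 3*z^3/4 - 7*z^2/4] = z*(16*z^2 - 9*z - 14)/4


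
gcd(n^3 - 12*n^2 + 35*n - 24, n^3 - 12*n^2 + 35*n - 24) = n^3 - 12*n^2 + 35*n - 24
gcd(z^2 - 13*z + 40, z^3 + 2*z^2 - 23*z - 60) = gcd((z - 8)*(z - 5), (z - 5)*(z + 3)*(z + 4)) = z - 5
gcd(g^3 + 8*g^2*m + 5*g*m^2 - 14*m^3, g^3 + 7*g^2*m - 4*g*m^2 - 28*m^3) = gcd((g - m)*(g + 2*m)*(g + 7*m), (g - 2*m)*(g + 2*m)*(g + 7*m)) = g^2 + 9*g*m + 14*m^2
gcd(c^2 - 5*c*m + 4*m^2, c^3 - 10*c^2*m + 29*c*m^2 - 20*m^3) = c^2 - 5*c*m + 4*m^2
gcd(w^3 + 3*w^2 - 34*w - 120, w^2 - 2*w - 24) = w^2 - 2*w - 24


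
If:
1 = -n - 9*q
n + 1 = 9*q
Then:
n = -1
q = 0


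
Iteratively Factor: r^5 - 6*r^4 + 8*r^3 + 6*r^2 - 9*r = (r - 3)*(r^4 - 3*r^3 - r^2 + 3*r) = (r - 3)^2*(r^3 - r) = (r - 3)^2*(r + 1)*(r^2 - r) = (r - 3)^2*(r - 1)*(r + 1)*(r)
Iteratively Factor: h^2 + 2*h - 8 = (h + 4)*(h - 2)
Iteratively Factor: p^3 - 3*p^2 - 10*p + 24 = (p + 3)*(p^2 - 6*p + 8) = (p - 2)*(p + 3)*(p - 4)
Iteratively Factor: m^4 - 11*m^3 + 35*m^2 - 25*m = (m - 5)*(m^3 - 6*m^2 + 5*m) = (m - 5)^2*(m^2 - m) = m*(m - 5)^2*(m - 1)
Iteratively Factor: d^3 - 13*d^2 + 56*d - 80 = (d - 4)*(d^2 - 9*d + 20) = (d - 4)^2*(d - 5)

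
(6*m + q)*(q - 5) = 6*m*q - 30*m + q^2 - 5*q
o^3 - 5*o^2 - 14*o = o*(o - 7)*(o + 2)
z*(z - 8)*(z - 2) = z^3 - 10*z^2 + 16*z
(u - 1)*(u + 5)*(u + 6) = u^3 + 10*u^2 + 19*u - 30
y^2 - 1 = (y - 1)*(y + 1)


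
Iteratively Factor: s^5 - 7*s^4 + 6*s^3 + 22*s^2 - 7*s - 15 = (s - 5)*(s^4 - 2*s^3 - 4*s^2 + 2*s + 3) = (s - 5)*(s - 1)*(s^3 - s^2 - 5*s - 3) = (s - 5)*(s - 1)*(s + 1)*(s^2 - 2*s - 3) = (s - 5)*(s - 1)*(s + 1)^2*(s - 3)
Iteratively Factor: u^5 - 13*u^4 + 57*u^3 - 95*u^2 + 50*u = (u - 1)*(u^4 - 12*u^3 + 45*u^2 - 50*u) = (u - 5)*(u - 1)*(u^3 - 7*u^2 + 10*u) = u*(u - 5)*(u - 1)*(u^2 - 7*u + 10) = u*(u - 5)*(u - 2)*(u - 1)*(u - 5)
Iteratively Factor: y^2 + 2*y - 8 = (y - 2)*(y + 4)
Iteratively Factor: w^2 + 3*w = (w + 3)*(w)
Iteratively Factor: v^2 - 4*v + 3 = (v - 1)*(v - 3)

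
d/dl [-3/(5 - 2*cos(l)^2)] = 6*sin(2*l)/(4 - cos(2*l))^2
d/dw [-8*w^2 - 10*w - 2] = -16*w - 10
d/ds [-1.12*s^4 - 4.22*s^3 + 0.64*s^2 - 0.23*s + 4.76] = -4.48*s^3 - 12.66*s^2 + 1.28*s - 0.23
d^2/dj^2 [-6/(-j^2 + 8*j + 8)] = 12*(j^2 - 8*j - 4*(j - 4)^2 - 8)/(-j^2 + 8*j + 8)^3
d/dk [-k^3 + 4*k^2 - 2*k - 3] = -3*k^2 + 8*k - 2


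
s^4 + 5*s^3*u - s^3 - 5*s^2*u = s^2*(s - 1)*(s + 5*u)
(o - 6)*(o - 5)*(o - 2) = o^3 - 13*o^2 + 52*o - 60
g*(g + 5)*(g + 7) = g^3 + 12*g^2 + 35*g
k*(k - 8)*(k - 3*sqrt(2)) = k^3 - 8*k^2 - 3*sqrt(2)*k^2 + 24*sqrt(2)*k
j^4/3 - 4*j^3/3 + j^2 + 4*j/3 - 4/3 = (j/3 + 1/3)*(j - 2)^2*(j - 1)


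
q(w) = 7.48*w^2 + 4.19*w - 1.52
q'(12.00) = 183.71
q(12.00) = 1125.88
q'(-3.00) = -40.69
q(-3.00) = 53.23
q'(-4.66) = -65.52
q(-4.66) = 141.39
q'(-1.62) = -20.05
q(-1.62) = 11.32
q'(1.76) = 30.52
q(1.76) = 29.02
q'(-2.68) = -35.90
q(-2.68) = 40.98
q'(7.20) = 111.90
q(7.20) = 416.41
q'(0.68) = 14.36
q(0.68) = 4.79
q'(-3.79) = -52.51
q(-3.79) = 90.04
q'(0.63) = 13.61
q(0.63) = 4.09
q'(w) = 14.96*w + 4.19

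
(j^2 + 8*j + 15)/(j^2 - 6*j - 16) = (j^2 + 8*j + 15)/(j^2 - 6*j - 16)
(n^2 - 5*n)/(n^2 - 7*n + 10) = n/(n - 2)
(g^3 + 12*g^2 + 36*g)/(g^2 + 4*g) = (g^2 + 12*g + 36)/(g + 4)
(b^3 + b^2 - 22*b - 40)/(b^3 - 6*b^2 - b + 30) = (b + 4)/(b - 3)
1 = 1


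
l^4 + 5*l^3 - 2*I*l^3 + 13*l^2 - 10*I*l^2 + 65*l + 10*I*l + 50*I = (l + 5)*(l - 5*I)*(l + I)*(l + 2*I)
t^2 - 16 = (t - 4)*(t + 4)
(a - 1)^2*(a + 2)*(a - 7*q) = a^4 - 7*a^3*q - 3*a^2 + 21*a*q + 2*a - 14*q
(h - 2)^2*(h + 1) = h^3 - 3*h^2 + 4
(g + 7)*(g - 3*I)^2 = g^3 + 7*g^2 - 6*I*g^2 - 9*g - 42*I*g - 63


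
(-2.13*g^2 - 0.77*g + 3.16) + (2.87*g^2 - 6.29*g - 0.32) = 0.74*g^2 - 7.06*g + 2.84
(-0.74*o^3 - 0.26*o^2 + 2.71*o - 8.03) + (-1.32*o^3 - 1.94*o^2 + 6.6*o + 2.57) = -2.06*o^3 - 2.2*o^2 + 9.31*o - 5.46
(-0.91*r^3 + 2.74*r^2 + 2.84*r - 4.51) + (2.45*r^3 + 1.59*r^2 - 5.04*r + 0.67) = 1.54*r^3 + 4.33*r^2 - 2.2*r - 3.84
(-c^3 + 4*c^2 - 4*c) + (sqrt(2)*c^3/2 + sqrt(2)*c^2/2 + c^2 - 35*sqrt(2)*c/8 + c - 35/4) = -c^3 + sqrt(2)*c^3/2 + sqrt(2)*c^2/2 + 5*c^2 - 35*sqrt(2)*c/8 - 3*c - 35/4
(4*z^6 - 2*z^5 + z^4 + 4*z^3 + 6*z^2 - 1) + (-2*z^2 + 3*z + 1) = 4*z^6 - 2*z^5 + z^4 + 4*z^3 + 4*z^2 + 3*z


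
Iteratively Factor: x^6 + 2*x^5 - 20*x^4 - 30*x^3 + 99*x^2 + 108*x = (x)*(x^5 + 2*x^4 - 20*x^3 - 30*x^2 + 99*x + 108) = x*(x - 3)*(x^4 + 5*x^3 - 5*x^2 - 45*x - 36) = x*(x - 3)*(x + 4)*(x^3 + x^2 - 9*x - 9) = x*(x - 3)*(x + 3)*(x + 4)*(x^2 - 2*x - 3) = x*(x - 3)*(x + 1)*(x + 3)*(x + 4)*(x - 3)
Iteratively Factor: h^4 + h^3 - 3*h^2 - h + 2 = (h - 1)*(h^3 + 2*h^2 - h - 2) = (h - 1)^2*(h^2 + 3*h + 2) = (h - 1)^2*(h + 1)*(h + 2)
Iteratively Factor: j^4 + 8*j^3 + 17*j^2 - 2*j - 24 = (j + 4)*(j^3 + 4*j^2 + j - 6) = (j + 3)*(j + 4)*(j^2 + j - 2) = (j - 1)*(j + 3)*(j + 4)*(j + 2)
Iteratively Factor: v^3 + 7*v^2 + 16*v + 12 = (v + 2)*(v^2 + 5*v + 6) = (v + 2)^2*(v + 3)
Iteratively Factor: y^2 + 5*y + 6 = (y + 3)*(y + 2)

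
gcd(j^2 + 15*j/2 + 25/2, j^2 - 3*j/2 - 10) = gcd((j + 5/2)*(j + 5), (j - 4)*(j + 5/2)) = j + 5/2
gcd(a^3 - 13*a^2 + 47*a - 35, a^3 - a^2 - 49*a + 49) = a^2 - 8*a + 7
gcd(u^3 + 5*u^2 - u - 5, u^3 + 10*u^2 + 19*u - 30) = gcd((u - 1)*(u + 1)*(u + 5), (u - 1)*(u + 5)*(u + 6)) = u^2 + 4*u - 5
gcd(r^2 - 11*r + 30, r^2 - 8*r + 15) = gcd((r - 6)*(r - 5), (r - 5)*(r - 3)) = r - 5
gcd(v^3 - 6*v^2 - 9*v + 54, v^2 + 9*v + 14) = 1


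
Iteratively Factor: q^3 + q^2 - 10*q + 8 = (q + 4)*(q^2 - 3*q + 2) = (q - 2)*(q + 4)*(q - 1)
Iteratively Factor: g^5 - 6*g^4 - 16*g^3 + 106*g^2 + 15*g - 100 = (g + 1)*(g^4 - 7*g^3 - 9*g^2 + 115*g - 100) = (g - 5)*(g + 1)*(g^3 - 2*g^2 - 19*g + 20) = (g - 5)*(g + 1)*(g + 4)*(g^2 - 6*g + 5) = (g - 5)^2*(g + 1)*(g + 4)*(g - 1)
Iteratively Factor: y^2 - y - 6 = (y + 2)*(y - 3)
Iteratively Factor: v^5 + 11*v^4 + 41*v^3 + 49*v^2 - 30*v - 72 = (v + 4)*(v^4 + 7*v^3 + 13*v^2 - 3*v - 18) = (v + 3)*(v + 4)*(v^3 + 4*v^2 + v - 6) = (v + 2)*(v + 3)*(v + 4)*(v^2 + 2*v - 3) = (v + 2)*(v + 3)^2*(v + 4)*(v - 1)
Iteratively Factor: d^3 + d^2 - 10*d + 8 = (d - 2)*(d^2 + 3*d - 4) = (d - 2)*(d + 4)*(d - 1)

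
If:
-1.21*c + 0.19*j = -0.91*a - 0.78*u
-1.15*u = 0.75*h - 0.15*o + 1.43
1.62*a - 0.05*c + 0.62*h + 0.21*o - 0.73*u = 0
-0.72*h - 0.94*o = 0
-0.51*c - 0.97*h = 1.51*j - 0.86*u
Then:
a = 0.872142493747721*u + 0.484171109543487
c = 1.44733069656514*u + 0.504167319442679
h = -1.32964329643296*u - 1.65338253382534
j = 0.934844597544206*u + 0.891824983374047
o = 1.01845018450184*u + 1.26642066420664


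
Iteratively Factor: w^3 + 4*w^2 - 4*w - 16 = (w + 2)*(w^2 + 2*w - 8) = (w + 2)*(w + 4)*(w - 2)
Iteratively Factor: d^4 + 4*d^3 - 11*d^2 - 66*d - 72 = (d + 3)*(d^3 + d^2 - 14*d - 24) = (d - 4)*(d + 3)*(d^2 + 5*d + 6) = (d - 4)*(d + 3)^2*(d + 2)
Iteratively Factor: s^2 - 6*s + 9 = (s - 3)*(s - 3)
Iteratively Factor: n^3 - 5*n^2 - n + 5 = (n - 5)*(n^2 - 1) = (n - 5)*(n + 1)*(n - 1)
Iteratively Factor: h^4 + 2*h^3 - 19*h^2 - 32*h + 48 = (h - 1)*(h^3 + 3*h^2 - 16*h - 48) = (h - 4)*(h - 1)*(h^2 + 7*h + 12) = (h - 4)*(h - 1)*(h + 4)*(h + 3)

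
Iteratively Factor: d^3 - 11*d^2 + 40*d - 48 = (d - 4)*(d^2 - 7*d + 12) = (d - 4)^2*(d - 3)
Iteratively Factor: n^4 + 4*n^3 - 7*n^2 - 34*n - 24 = (n + 4)*(n^3 - 7*n - 6) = (n + 1)*(n + 4)*(n^2 - n - 6) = (n + 1)*(n + 2)*(n + 4)*(n - 3)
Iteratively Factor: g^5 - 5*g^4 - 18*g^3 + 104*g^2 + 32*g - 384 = (g - 3)*(g^4 - 2*g^3 - 24*g^2 + 32*g + 128) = (g - 3)*(g + 2)*(g^3 - 4*g^2 - 16*g + 64) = (g - 4)*(g - 3)*(g + 2)*(g^2 - 16) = (g - 4)^2*(g - 3)*(g + 2)*(g + 4)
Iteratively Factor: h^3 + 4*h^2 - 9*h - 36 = (h + 3)*(h^2 + h - 12) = (h - 3)*(h + 3)*(h + 4)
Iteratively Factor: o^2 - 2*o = (o)*(o - 2)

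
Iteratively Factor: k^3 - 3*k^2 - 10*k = (k)*(k^2 - 3*k - 10) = k*(k + 2)*(k - 5)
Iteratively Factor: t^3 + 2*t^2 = (t)*(t^2 + 2*t) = t*(t + 2)*(t)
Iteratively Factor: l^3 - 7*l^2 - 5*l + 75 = (l - 5)*(l^2 - 2*l - 15) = (l - 5)*(l + 3)*(l - 5)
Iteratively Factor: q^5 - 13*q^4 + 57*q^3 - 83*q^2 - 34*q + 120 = (q - 4)*(q^4 - 9*q^3 + 21*q^2 + q - 30) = (q - 4)*(q - 2)*(q^3 - 7*q^2 + 7*q + 15) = (q - 4)*(q - 3)*(q - 2)*(q^2 - 4*q - 5) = (q - 4)*(q - 3)*(q - 2)*(q + 1)*(q - 5)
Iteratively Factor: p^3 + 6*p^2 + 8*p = (p + 4)*(p^2 + 2*p) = (p + 2)*(p + 4)*(p)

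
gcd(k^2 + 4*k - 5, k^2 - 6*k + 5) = k - 1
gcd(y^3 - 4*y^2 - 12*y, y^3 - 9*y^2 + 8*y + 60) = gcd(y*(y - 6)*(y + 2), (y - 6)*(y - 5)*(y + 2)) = y^2 - 4*y - 12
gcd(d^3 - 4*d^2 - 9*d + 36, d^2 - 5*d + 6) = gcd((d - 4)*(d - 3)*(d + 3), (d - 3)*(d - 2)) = d - 3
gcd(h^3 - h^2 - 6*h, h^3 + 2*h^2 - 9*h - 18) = h^2 - h - 6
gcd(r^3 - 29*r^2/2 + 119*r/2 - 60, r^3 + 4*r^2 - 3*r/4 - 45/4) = r - 3/2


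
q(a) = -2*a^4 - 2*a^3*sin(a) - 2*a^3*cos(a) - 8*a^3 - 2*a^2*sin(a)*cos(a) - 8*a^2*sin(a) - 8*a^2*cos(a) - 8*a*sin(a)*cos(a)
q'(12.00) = -24103.02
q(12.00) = -56538.08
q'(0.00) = 0.00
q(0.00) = 0.00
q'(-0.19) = 3.79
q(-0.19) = -0.43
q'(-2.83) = 11.04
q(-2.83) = 78.55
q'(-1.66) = -59.88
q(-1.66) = 36.09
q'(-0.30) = 3.79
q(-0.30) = -0.87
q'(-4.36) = 162.30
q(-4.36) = -50.54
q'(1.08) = -65.08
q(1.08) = -33.40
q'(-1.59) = -58.62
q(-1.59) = 31.94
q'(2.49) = -144.86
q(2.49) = -169.62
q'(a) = 2*a^3*sin(a) - 2*a^3*cos(a) - 8*a^3 + 2*a^2*sin(a)^2 + 2*a^2*sin(a) - 2*a^2*cos(a)^2 - 14*a^2*cos(a) - 24*a^2 + 8*a*sin(a)^2 - 4*a*sin(a)*cos(a) - 16*a*sin(a) - 8*a*cos(a)^2 - 16*a*cos(a) - 8*sin(a)*cos(a)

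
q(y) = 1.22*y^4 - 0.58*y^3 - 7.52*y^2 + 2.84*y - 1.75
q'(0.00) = 2.84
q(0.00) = -1.75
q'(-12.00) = -8499.88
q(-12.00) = 25181.45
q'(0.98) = -8.98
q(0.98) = -5.61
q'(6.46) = 1148.65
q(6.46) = 1671.08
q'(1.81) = -1.15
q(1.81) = -11.59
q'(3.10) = 84.87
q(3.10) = 30.18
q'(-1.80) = -4.19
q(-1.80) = -15.04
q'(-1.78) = -3.42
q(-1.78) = -15.11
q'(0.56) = -5.27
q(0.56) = -2.50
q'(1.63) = -5.16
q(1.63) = -11.00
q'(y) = 4.88*y^3 - 1.74*y^2 - 15.04*y + 2.84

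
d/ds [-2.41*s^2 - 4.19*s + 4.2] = -4.82*s - 4.19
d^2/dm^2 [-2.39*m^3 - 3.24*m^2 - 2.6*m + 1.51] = -14.34*m - 6.48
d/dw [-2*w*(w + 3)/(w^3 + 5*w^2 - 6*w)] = 2*(w^2 + 6*w + 21)/(w^4 + 10*w^3 + 13*w^2 - 60*w + 36)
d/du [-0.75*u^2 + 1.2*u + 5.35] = 1.2 - 1.5*u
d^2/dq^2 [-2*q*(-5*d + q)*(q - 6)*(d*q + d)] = 4*d*(15*d*q - 25*d - 6*q^2 + 15*q + 6)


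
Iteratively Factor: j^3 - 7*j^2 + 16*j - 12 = (j - 2)*(j^2 - 5*j + 6) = (j - 3)*(j - 2)*(j - 2)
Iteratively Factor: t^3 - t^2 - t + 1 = (t - 1)*(t^2 - 1) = (t - 1)^2*(t + 1)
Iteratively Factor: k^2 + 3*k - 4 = (k + 4)*(k - 1)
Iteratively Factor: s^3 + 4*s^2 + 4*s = (s)*(s^2 + 4*s + 4) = s*(s + 2)*(s + 2)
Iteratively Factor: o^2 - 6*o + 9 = (o - 3)*(o - 3)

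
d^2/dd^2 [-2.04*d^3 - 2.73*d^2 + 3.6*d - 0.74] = -12.24*d - 5.46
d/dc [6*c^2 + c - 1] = 12*c + 1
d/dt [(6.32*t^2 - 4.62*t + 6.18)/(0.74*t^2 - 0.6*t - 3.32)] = (-0.373200000000001*t^2 - 51.1112*t + 19.0464)/(0.5476*t^4 - 0.888*t^3 - 4.5536*t^2 + 3.984*t + 11.0224)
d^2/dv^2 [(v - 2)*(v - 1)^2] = 6*v - 8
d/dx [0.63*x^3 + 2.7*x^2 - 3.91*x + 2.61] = 1.89*x^2 + 5.4*x - 3.91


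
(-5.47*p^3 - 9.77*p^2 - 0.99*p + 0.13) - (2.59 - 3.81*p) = -5.47*p^3 - 9.77*p^2 + 2.82*p - 2.46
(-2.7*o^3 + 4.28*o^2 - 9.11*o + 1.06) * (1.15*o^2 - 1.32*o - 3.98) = -3.105*o^5 + 8.486*o^4 - 5.3801*o^3 - 3.7902*o^2 + 34.8586*o - 4.2188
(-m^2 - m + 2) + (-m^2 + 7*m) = -2*m^2 + 6*m + 2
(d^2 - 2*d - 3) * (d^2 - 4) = d^4 - 2*d^3 - 7*d^2 + 8*d + 12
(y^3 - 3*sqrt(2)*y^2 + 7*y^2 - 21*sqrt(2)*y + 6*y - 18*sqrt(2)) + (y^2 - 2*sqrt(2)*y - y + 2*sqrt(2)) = y^3 - 3*sqrt(2)*y^2 + 8*y^2 - 23*sqrt(2)*y + 5*y - 16*sqrt(2)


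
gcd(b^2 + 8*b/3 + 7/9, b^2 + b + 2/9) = b + 1/3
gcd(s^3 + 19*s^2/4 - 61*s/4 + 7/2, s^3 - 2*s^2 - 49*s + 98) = s^2 + 5*s - 14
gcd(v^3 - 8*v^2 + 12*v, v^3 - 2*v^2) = v^2 - 2*v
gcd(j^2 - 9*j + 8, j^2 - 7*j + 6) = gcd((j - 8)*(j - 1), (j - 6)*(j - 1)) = j - 1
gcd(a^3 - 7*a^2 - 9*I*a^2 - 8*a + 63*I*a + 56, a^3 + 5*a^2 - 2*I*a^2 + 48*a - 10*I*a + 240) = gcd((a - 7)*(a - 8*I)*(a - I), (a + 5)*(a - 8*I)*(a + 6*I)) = a - 8*I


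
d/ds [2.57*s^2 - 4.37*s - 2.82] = 5.14*s - 4.37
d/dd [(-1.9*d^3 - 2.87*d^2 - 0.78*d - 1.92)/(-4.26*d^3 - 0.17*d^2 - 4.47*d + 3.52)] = (-11.9032*d^4 + 10.3404*d^3 - 31.9053*d^2 - 20.8576*d - 11.328)/(18.1476*d^6 + 1.4484*d^5 + 38.1133*d^4 - 28.4706*d^3 + 18.7841*d^2 - 31.4688*d + 12.3904)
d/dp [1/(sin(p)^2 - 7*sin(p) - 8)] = (7 - 2*sin(p))*cos(p)/((sin(p) - 8)^2*(sin(p) + 1)^2)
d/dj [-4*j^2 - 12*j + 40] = -8*j - 12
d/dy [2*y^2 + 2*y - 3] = 4*y + 2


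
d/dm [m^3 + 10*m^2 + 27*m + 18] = 3*m^2 + 20*m + 27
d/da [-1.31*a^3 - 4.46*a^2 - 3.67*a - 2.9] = -3.93*a^2 - 8.92*a - 3.67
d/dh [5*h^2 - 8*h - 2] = 10*h - 8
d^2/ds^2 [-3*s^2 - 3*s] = -6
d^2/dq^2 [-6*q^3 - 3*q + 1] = -36*q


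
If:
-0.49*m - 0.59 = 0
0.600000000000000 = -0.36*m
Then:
No Solution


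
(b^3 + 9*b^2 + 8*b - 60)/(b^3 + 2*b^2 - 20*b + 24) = (b + 5)/(b - 2)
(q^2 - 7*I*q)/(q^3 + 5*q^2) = (q - 7*I)/(q*(q + 5))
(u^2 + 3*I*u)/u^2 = (u + 3*I)/u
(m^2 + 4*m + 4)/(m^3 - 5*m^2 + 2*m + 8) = (m^2 + 4*m + 4)/(m^3 - 5*m^2 + 2*m + 8)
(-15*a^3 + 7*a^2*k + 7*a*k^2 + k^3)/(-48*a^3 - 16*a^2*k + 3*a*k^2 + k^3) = (5*a^2 - 4*a*k - k^2)/(16*a^2 - k^2)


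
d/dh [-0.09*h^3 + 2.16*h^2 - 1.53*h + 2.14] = -0.27*h^2 + 4.32*h - 1.53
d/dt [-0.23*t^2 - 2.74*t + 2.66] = -0.46*t - 2.74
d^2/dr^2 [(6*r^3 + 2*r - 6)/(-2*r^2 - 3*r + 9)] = 4*(-85*r^3 + 279*r^2 - 729*r + 54)/(8*r^6 + 36*r^5 - 54*r^4 - 297*r^3 + 243*r^2 + 729*r - 729)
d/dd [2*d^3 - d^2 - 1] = 2*d*(3*d - 1)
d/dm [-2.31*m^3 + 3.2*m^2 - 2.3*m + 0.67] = -6.93*m^2 + 6.4*m - 2.3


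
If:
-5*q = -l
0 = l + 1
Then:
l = -1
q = -1/5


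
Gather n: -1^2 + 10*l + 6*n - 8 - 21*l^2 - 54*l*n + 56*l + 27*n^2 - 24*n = -21*l^2 + 66*l + 27*n^2 + n*(-54*l - 18) - 9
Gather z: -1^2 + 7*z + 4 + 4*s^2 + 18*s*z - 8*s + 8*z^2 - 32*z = 4*s^2 - 8*s + 8*z^2 + z*(18*s - 25) + 3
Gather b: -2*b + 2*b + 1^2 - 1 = 0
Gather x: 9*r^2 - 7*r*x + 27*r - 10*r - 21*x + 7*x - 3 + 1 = 9*r^2 + 17*r + x*(-7*r - 14) - 2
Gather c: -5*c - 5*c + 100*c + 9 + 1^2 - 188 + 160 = 90*c - 18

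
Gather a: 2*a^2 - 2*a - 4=2*a^2 - 2*a - 4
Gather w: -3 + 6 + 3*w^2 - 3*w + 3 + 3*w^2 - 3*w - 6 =6*w^2 - 6*w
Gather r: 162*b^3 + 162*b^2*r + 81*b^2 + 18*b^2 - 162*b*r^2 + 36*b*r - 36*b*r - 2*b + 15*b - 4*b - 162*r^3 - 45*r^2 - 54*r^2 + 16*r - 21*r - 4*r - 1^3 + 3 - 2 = 162*b^3 + 99*b^2 + 9*b - 162*r^3 + r^2*(-162*b - 99) + r*(162*b^2 - 9)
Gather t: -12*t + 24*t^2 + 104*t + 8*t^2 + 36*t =32*t^2 + 128*t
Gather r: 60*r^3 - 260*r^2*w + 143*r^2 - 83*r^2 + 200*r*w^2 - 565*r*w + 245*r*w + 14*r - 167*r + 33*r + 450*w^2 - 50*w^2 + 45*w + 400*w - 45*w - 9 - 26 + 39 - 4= 60*r^3 + r^2*(60 - 260*w) + r*(200*w^2 - 320*w - 120) + 400*w^2 + 400*w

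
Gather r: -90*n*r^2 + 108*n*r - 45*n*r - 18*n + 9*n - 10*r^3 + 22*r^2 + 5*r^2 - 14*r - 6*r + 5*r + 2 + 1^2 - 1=-9*n - 10*r^3 + r^2*(27 - 90*n) + r*(63*n - 15) + 2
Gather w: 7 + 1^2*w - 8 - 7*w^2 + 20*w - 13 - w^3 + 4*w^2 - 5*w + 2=-w^3 - 3*w^2 + 16*w - 12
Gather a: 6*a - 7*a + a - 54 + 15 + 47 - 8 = 0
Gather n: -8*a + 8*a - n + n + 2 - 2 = 0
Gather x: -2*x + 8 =8 - 2*x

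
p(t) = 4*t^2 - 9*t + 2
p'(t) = 8*t - 9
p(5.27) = 65.66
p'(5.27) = 33.16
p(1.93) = -0.47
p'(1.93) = 6.44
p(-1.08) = 16.39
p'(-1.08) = -17.64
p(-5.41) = 167.76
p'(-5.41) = -52.28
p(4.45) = 41.16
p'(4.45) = 26.60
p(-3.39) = 78.48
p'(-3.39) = -36.12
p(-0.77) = 11.30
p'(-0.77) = -15.16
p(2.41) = 3.54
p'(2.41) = 10.28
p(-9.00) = 407.00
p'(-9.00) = -81.00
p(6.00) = 92.00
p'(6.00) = 39.00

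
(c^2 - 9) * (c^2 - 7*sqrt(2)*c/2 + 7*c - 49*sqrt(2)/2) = c^4 - 7*sqrt(2)*c^3/2 + 7*c^3 - 49*sqrt(2)*c^2/2 - 9*c^2 - 63*c + 63*sqrt(2)*c/2 + 441*sqrt(2)/2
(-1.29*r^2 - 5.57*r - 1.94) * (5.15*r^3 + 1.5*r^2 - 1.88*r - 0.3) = -6.6435*r^5 - 30.6205*r^4 - 15.9208*r^3 + 7.9486*r^2 + 5.3182*r + 0.582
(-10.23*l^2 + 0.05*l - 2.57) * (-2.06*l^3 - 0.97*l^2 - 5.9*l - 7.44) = 21.0738*l^5 + 9.8201*l^4 + 65.6027*l^3 + 78.3091*l^2 + 14.791*l + 19.1208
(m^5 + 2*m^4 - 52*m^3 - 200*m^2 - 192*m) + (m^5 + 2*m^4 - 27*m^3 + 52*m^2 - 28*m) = 2*m^5 + 4*m^4 - 79*m^3 - 148*m^2 - 220*m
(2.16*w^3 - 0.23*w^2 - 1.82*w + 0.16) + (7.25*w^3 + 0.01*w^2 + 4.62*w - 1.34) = 9.41*w^3 - 0.22*w^2 + 2.8*w - 1.18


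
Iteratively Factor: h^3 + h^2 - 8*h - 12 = (h + 2)*(h^2 - h - 6) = (h + 2)^2*(h - 3)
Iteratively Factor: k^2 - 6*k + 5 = (k - 1)*(k - 5)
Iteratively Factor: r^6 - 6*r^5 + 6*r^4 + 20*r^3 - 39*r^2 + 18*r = (r - 3)*(r^5 - 3*r^4 - 3*r^3 + 11*r^2 - 6*r) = r*(r - 3)*(r^4 - 3*r^3 - 3*r^2 + 11*r - 6) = r*(r - 3)*(r - 1)*(r^3 - 2*r^2 - 5*r + 6) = r*(r - 3)*(r - 1)^2*(r^2 - r - 6) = r*(r - 3)^2*(r - 1)^2*(r + 2)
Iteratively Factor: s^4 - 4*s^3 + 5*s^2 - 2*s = (s)*(s^3 - 4*s^2 + 5*s - 2) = s*(s - 1)*(s^2 - 3*s + 2) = s*(s - 1)^2*(s - 2)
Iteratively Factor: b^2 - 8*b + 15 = (b - 5)*(b - 3)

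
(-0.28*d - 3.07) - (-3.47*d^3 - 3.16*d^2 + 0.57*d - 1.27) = 3.47*d^3 + 3.16*d^2 - 0.85*d - 1.8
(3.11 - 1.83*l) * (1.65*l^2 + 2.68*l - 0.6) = -3.0195*l^3 + 0.227099999999999*l^2 + 9.4328*l - 1.866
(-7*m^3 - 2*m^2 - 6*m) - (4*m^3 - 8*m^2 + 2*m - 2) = -11*m^3 + 6*m^2 - 8*m + 2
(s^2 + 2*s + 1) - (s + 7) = s^2 + s - 6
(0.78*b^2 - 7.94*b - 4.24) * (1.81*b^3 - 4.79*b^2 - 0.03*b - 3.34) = 1.4118*b^5 - 18.1076*b^4 + 30.3348*b^3 + 17.9426*b^2 + 26.6468*b + 14.1616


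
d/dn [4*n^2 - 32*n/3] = 8*n - 32/3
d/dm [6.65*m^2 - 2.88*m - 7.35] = 13.3*m - 2.88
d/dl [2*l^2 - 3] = 4*l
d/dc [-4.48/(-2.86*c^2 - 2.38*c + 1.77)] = (-25.6256*c - 10.6624)/(2.86*c^2 + 2.38*c - 1.77)^2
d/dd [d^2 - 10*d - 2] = 2*d - 10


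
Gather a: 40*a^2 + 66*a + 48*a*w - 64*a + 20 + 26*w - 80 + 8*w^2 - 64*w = 40*a^2 + a*(48*w + 2) + 8*w^2 - 38*w - 60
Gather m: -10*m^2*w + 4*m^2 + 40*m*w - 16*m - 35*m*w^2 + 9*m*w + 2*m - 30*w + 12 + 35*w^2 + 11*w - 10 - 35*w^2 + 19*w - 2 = m^2*(4 - 10*w) + m*(-35*w^2 + 49*w - 14)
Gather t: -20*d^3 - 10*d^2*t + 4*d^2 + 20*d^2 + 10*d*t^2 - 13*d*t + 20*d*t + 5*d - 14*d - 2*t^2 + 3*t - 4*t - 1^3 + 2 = -20*d^3 + 24*d^2 - 9*d + t^2*(10*d - 2) + t*(-10*d^2 + 7*d - 1) + 1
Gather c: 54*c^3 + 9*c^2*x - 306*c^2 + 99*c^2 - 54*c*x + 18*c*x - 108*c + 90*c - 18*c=54*c^3 + c^2*(9*x - 207) + c*(-36*x - 36)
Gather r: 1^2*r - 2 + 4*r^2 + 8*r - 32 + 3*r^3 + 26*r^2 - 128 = 3*r^3 + 30*r^2 + 9*r - 162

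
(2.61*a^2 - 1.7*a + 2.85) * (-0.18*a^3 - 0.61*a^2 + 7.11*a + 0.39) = -0.4698*a^5 - 1.2861*a^4 + 19.0811*a^3 - 12.8076*a^2 + 19.6005*a + 1.1115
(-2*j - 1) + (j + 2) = 1 - j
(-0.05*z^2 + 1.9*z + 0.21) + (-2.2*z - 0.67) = -0.05*z^2 - 0.3*z - 0.46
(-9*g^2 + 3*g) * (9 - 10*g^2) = 90*g^4 - 30*g^3 - 81*g^2 + 27*g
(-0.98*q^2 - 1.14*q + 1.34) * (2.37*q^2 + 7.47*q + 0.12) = -2.3226*q^4 - 10.0224*q^3 - 5.4576*q^2 + 9.873*q + 0.1608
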